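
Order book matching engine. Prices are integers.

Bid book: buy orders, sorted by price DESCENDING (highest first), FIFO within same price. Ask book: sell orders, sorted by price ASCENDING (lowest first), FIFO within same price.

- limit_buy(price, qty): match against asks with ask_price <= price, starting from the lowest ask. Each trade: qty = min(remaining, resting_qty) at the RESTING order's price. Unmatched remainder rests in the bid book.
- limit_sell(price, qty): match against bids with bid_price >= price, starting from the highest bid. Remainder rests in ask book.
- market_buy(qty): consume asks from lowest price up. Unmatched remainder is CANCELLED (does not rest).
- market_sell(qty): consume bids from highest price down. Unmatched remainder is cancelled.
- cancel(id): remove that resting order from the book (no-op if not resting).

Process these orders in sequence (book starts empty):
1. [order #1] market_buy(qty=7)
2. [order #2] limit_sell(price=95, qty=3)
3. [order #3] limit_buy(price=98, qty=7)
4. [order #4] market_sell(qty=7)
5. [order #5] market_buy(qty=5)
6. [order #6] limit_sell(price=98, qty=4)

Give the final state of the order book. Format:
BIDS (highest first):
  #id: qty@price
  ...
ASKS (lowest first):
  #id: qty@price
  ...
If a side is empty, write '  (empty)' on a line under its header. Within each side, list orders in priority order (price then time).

Answer: BIDS (highest first):
  (empty)
ASKS (lowest first):
  #6: 4@98

Derivation:
After op 1 [order #1] market_buy(qty=7): fills=none; bids=[-] asks=[-]
After op 2 [order #2] limit_sell(price=95, qty=3): fills=none; bids=[-] asks=[#2:3@95]
After op 3 [order #3] limit_buy(price=98, qty=7): fills=#3x#2:3@95; bids=[#3:4@98] asks=[-]
After op 4 [order #4] market_sell(qty=7): fills=#3x#4:4@98; bids=[-] asks=[-]
After op 5 [order #5] market_buy(qty=5): fills=none; bids=[-] asks=[-]
After op 6 [order #6] limit_sell(price=98, qty=4): fills=none; bids=[-] asks=[#6:4@98]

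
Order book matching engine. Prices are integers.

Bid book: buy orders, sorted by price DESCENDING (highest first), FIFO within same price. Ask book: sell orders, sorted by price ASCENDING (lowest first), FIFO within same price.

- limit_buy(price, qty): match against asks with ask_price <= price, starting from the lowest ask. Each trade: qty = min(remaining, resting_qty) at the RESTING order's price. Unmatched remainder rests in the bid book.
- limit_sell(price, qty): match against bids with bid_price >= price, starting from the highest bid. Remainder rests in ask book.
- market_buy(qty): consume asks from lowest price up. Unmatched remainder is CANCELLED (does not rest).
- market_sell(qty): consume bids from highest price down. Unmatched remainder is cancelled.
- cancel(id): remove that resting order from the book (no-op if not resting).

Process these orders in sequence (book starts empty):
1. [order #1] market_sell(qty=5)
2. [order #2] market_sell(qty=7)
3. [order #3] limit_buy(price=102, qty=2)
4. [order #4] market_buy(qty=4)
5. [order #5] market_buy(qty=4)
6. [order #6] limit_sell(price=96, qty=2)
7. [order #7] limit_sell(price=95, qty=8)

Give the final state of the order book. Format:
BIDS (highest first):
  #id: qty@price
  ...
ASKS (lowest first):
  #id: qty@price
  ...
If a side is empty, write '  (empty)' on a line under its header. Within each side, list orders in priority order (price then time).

After op 1 [order #1] market_sell(qty=5): fills=none; bids=[-] asks=[-]
After op 2 [order #2] market_sell(qty=7): fills=none; bids=[-] asks=[-]
After op 3 [order #3] limit_buy(price=102, qty=2): fills=none; bids=[#3:2@102] asks=[-]
After op 4 [order #4] market_buy(qty=4): fills=none; bids=[#3:2@102] asks=[-]
After op 5 [order #5] market_buy(qty=4): fills=none; bids=[#3:2@102] asks=[-]
After op 6 [order #6] limit_sell(price=96, qty=2): fills=#3x#6:2@102; bids=[-] asks=[-]
After op 7 [order #7] limit_sell(price=95, qty=8): fills=none; bids=[-] asks=[#7:8@95]

Answer: BIDS (highest first):
  (empty)
ASKS (lowest first):
  #7: 8@95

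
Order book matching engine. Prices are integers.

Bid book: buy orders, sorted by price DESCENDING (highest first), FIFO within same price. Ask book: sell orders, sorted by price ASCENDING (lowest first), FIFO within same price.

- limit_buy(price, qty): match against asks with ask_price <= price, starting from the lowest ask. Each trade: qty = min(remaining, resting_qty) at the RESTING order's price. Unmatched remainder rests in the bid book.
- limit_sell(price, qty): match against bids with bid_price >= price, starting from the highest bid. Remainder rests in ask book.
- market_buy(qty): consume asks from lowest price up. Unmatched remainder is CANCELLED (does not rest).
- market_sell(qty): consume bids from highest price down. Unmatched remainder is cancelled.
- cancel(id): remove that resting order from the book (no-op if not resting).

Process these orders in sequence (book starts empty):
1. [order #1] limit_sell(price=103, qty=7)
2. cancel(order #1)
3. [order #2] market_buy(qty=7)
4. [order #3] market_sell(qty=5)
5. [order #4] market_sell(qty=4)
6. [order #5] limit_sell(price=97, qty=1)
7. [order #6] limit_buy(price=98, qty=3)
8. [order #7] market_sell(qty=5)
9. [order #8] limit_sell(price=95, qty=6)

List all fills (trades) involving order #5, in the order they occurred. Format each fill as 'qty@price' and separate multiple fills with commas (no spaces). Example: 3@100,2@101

After op 1 [order #1] limit_sell(price=103, qty=7): fills=none; bids=[-] asks=[#1:7@103]
After op 2 cancel(order #1): fills=none; bids=[-] asks=[-]
After op 3 [order #2] market_buy(qty=7): fills=none; bids=[-] asks=[-]
After op 4 [order #3] market_sell(qty=5): fills=none; bids=[-] asks=[-]
After op 5 [order #4] market_sell(qty=4): fills=none; bids=[-] asks=[-]
After op 6 [order #5] limit_sell(price=97, qty=1): fills=none; bids=[-] asks=[#5:1@97]
After op 7 [order #6] limit_buy(price=98, qty=3): fills=#6x#5:1@97; bids=[#6:2@98] asks=[-]
After op 8 [order #7] market_sell(qty=5): fills=#6x#7:2@98; bids=[-] asks=[-]
After op 9 [order #8] limit_sell(price=95, qty=6): fills=none; bids=[-] asks=[#8:6@95]

Answer: 1@97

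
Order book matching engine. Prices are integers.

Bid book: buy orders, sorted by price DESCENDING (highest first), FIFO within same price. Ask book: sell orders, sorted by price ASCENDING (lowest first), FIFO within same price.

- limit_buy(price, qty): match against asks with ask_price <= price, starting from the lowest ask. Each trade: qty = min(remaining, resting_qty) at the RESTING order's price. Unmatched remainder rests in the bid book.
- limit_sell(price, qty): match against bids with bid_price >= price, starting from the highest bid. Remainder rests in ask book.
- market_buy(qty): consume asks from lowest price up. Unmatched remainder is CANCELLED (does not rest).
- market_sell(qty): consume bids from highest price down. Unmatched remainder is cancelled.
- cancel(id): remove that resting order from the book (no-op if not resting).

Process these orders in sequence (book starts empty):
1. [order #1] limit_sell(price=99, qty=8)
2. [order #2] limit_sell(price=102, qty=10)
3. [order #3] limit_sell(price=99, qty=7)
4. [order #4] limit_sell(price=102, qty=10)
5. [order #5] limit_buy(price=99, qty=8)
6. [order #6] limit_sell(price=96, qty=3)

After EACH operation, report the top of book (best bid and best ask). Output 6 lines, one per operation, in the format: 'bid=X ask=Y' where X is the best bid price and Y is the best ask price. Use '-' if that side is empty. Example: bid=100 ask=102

Answer: bid=- ask=99
bid=- ask=99
bid=- ask=99
bid=- ask=99
bid=- ask=99
bid=- ask=96

Derivation:
After op 1 [order #1] limit_sell(price=99, qty=8): fills=none; bids=[-] asks=[#1:8@99]
After op 2 [order #2] limit_sell(price=102, qty=10): fills=none; bids=[-] asks=[#1:8@99 #2:10@102]
After op 3 [order #3] limit_sell(price=99, qty=7): fills=none; bids=[-] asks=[#1:8@99 #3:7@99 #2:10@102]
After op 4 [order #4] limit_sell(price=102, qty=10): fills=none; bids=[-] asks=[#1:8@99 #3:7@99 #2:10@102 #4:10@102]
After op 5 [order #5] limit_buy(price=99, qty=8): fills=#5x#1:8@99; bids=[-] asks=[#3:7@99 #2:10@102 #4:10@102]
After op 6 [order #6] limit_sell(price=96, qty=3): fills=none; bids=[-] asks=[#6:3@96 #3:7@99 #2:10@102 #4:10@102]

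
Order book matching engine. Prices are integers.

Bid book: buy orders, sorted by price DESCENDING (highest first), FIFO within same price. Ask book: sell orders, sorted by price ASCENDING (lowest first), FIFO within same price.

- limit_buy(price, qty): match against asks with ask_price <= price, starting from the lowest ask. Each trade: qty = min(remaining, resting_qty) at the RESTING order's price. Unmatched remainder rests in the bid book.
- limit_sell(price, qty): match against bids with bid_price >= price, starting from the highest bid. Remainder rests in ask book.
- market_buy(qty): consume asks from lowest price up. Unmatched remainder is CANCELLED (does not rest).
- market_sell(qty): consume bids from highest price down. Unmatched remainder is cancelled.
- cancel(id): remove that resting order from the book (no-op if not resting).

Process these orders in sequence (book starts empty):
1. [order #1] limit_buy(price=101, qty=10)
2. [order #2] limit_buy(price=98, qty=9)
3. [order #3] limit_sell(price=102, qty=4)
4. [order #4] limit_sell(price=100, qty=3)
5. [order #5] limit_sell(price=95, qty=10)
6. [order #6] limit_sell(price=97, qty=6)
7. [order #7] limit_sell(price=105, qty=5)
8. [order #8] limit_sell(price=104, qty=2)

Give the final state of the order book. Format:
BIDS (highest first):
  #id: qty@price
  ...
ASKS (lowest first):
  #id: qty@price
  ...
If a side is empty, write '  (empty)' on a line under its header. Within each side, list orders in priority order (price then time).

After op 1 [order #1] limit_buy(price=101, qty=10): fills=none; bids=[#1:10@101] asks=[-]
After op 2 [order #2] limit_buy(price=98, qty=9): fills=none; bids=[#1:10@101 #2:9@98] asks=[-]
After op 3 [order #3] limit_sell(price=102, qty=4): fills=none; bids=[#1:10@101 #2:9@98] asks=[#3:4@102]
After op 4 [order #4] limit_sell(price=100, qty=3): fills=#1x#4:3@101; bids=[#1:7@101 #2:9@98] asks=[#3:4@102]
After op 5 [order #5] limit_sell(price=95, qty=10): fills=#1x#5:7@101 #2x#5:3@98; bids=[#2:6@98] asks=[#3:4@102]
After op 6 [order #6] limit_sell(price=97, qty=6): fills=#2x#6:6@98; bids=[-] asks=[#3:4@102]
After op 7 [order #7] limit_sell(price=105, qty=5): fills=none; bids=[-] asks=[#3:4@102 #7:5@105]
After op 8 [order #8] limit_sell(price=104, qty=2): fills=none; bids=[-] asks=[#3:4@102 #8:2@104 #7:5@105]

Answer: BIDS (highest first):
  (empty)
ASKS (lowest first):
  #3: 4@102
  #8: 2@104
  #7: 5@105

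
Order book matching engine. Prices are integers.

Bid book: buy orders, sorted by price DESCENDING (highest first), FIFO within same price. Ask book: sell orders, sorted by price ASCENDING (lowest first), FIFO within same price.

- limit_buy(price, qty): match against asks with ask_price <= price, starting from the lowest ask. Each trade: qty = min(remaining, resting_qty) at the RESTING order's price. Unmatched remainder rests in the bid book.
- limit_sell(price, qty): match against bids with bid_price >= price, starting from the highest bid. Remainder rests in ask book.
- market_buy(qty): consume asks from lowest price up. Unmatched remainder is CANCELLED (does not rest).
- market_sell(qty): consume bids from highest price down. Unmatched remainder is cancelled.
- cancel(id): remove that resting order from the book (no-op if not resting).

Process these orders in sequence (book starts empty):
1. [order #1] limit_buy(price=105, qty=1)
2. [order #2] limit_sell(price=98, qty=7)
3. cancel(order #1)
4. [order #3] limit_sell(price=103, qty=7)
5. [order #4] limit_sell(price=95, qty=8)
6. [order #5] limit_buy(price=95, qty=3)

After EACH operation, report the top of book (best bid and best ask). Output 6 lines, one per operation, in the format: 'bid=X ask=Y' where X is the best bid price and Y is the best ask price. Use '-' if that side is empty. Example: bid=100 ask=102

Answer: bid=105 ask=-
bid=- ask=98
bid=- ask=98
bid=- ask=98
bid=- ask=95
bid=- ask=95

Derivation:
After op 1 [order #1] limit_buy(price=105, qty=1): fills=none; bids=[#1:1@105] asks=[-]
After op 2 [order #2] limit_sell(price=98, qty=7): fills=#1x#2:1@105; bids=[-] asks=[#2:6@98]
After op 3 cancel(order #1): fills=none; bids=[-] asks=[#2:6@98]
After op 4 [order #3] limit_sell(price=103, qty=7): fills=none; bids=[-] asks=[#2:6@98 #3:7@103]
After op 5 [order #4] limit_sell(price=95, qty=8): fills=none; bids=[-] asks=[#4:8@95 #2:6@98 #3:7@103]
After op 6 [order #5] limit_buy(price=95, qty=3): fills=#5x#4:3@95; bids=[-] asks=[#4:5@95 #2:6@98 #3:7@103]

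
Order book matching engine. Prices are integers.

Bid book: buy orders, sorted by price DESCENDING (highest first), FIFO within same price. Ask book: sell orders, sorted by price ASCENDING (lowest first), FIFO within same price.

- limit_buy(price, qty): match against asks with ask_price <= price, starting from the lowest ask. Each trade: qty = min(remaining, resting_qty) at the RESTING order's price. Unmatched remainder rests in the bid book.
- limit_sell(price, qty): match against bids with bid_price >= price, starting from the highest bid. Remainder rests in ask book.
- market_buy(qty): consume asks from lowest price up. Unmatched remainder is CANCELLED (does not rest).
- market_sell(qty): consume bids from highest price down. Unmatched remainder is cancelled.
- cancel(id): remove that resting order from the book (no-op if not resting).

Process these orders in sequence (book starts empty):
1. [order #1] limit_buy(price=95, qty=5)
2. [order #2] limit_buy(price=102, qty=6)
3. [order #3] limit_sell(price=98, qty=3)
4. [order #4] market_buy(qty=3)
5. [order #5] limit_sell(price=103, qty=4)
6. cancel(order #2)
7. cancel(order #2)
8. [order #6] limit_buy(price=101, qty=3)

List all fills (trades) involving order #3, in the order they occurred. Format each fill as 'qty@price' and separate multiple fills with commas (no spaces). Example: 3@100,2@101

Answer: 3@102

Derivation:
After op 1 [order #1] limit_buy(price=95, qty=5): fills=none; bids=[#1:5@95] asks=[-]
After op 2 [order #2] limit_buy(price=102, qty=6): fills=none; bids=[#2:6@102 #1:5@95] asks=[-]
After op 3 [order #3] limit_sell(price=98, qty=3): fills=#2x#3:3@102; bids=[#2:3@102 #1:5@95] asks=[-]
After op 4 [order #4] market_buy(qty=3): fills=none; bids=[#2:3@102 #1:5@95] asks=[-]
After op 5 [order #5] limit_sell(price=103, qty=4): fills=none; bids=[#2:3@102 #1:5@95] asks=[#5:4@103]
After op 6 cancel(order #2): fills=none; bids=[#1:5@95] asks=[#5:4@103]
After op 7 cancel(order #2): fills=none; bids=[#1:5@95] asks=[#5:4@103]
After op 8 [order #6] limit_buy(price=101, qty=3): fills=none; bids=[#6:3@101 #1:5@95] asks=[#5:4@103]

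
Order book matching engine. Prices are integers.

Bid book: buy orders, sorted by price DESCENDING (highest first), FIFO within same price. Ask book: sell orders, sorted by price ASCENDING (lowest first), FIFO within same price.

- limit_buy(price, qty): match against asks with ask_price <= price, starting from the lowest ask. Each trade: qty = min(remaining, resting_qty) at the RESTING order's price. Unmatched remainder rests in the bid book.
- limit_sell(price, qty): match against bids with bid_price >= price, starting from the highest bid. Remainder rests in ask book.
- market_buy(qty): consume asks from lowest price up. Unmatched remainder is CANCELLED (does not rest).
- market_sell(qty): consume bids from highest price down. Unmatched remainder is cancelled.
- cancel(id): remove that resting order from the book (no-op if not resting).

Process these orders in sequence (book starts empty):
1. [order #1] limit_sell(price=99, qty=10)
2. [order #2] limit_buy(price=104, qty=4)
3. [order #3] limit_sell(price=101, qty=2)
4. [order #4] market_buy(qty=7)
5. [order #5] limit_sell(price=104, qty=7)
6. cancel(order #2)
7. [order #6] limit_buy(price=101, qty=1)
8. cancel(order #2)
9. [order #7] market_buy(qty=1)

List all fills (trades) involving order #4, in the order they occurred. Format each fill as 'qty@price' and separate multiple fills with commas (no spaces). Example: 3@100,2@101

After op 1 [order #1] limit_sell(price=99, qty=10): fills=none; bids=[-] asks=[#1:10@99]
After op 2 [order #2] limit_buy(price=104, qty=4): fills=#2x#1:4@99; bids=[-] asks=[#1:6@99]
After op 3 [order #3] limit_sell(price=101, qty=2): fills=none; bids=[-] asks=[#1:6@99 #3:2@101]
After op 4 [order #4] market_buy(qty=7): fills=#4x#1:6@99 #4x#3:1@101; bids=[-] asks=[#3:1@101]
After op 5 [order #5] limit_sell(price=104, qty=7): fills=none; bids=[-] asks=[#3:1@101 #5:7@104]
After op 6 cancel(order #2): fills=none; bids=[-] asks=[#3:1@101 #5:7@104]
After op 7 [order #6] limit_buy(price=101, qty=1): fills=#6x#3:1@101; bids=[-] asks=[#5:7@104]
After op 8 cancel(order #2): fills=none; bids=[-] asks=[#5:7@104]
After op 9 [order #7] market_buy(qty=1): fills=#7x#5:1@104; bids=[-] asks=[#5:6@104]

Answer: 6@99,1@101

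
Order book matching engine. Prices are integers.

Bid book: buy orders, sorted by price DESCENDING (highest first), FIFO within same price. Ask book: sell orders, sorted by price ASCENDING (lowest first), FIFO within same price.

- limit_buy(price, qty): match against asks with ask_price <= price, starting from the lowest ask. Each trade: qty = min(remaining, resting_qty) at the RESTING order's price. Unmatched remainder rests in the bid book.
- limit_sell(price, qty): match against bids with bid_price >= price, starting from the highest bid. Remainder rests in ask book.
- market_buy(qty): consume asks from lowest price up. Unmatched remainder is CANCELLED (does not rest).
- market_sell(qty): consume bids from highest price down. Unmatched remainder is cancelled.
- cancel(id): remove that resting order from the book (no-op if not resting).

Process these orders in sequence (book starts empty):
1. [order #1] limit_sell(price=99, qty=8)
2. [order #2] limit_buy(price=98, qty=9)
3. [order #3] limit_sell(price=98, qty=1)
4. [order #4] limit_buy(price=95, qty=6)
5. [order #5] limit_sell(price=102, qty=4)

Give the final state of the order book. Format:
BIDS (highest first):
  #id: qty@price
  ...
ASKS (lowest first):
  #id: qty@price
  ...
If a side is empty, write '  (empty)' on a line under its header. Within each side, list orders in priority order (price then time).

Answer: BIDS (highest first):
  #2: 8@98
  #4: 6@95
ASKS (lowest first):
  #1: 8@99
  #5: 4@102

Derivation:
After op 1 [order #1] limit_sell(price=99, qty=8): fills=none; bids=[-] asks=[#1:8@99]
After op 2 [order #2] limit_buy(price=98, qty=9): fills=none; bids=[#2:9@98] asks=[#1:8@99]
After op 3 [order #3] limit_sell(price=98, qty=1): fills=#2x#3:1@98; bids=[#2:8@98] asks=[#1:8@99]
After op 4 [order #4] limit_buy(price=95, qty=6): fills=none; bids=[#2:8@98 #4:6@95] asks=[#1:8@99]
After op 5 [order #5] limit_sell(price=102, qty=4): fills=none; bids=[#2:8@98 #4:6@95] asks=[#1:8@99 #5:4@102]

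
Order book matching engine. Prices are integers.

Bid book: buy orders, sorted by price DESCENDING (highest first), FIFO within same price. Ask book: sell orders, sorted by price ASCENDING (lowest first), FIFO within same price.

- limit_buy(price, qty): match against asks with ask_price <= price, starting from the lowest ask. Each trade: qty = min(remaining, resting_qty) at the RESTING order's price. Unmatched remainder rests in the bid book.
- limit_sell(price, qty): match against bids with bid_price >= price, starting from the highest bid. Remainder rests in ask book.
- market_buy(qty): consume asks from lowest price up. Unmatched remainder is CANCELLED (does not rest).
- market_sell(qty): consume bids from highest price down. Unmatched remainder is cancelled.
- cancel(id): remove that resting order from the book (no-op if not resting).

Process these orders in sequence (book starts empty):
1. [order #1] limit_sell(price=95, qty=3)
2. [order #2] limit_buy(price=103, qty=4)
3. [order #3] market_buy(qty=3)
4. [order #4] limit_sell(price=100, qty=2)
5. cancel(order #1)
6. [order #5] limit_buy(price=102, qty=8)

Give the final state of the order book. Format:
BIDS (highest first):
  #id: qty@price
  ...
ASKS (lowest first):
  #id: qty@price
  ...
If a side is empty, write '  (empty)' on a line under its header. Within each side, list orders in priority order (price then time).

Answer: BIDS (highest first):
  #5: 7@102
ASKS (lowest first):
  (empty)

Derivation:
After op 1 [order #1] limit_sell(price=95, qty=3): fills=none; bids=[-] asks=[#1:3@95]
After op 2 [order #2] limit_buy(price=103, qty=4): fills=#2x#1:3@95; bids=[#2:1@103] asks=[-]
After op 3 [order #3] market_buy(qty=3): fills=none; bids=[#2:1@103] asks=[-]
After op 4 [order #4] limit_sell(price=100, qty=2): fills=#2x#4:1@103; bids=[-] asks=[#4:1@100]
After op 5 cancel(order #1): fills=none; bids=[-] asks=[#4:1@100]
After op 6 [order #5] limit_buy(price=102, qty=8): fills=#5x#4:1@100; bids=[#5:7@102] asks=[-]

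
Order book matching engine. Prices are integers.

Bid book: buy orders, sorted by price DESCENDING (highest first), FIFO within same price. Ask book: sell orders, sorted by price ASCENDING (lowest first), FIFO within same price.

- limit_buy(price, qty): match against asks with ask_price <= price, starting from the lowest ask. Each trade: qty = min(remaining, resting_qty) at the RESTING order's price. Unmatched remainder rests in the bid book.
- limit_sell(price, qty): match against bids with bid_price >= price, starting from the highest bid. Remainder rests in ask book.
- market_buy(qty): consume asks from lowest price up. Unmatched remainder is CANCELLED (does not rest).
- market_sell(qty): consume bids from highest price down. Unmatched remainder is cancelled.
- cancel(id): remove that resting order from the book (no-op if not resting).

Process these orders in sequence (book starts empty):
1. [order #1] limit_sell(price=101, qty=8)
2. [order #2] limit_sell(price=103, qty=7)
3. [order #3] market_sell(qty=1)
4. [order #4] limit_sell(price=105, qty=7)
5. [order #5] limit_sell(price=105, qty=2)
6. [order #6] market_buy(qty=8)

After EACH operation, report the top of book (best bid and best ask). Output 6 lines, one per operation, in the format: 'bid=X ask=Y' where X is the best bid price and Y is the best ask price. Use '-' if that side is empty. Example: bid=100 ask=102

Answer: bid=- ask=101
bid=- ask=101
bid=- ask=101
bid=- ask=101
bid=- ask=101
bid=- ask=103

Derivation:
After op 1 [order #1] limit_sell(price=101, qty=8): fills=none; bids=[-] asks=[#1:8@101]
After op 2 [order #2] limit_sell(price=103, qty=7): fills=none; bids=[-] asks=[#1:8@101 #2:7@103]
After op 3 [order #3] market_sell(qty=1): fills=none; bids=[-] asks=[#1:8@101 #2:7@103]
After op 4 [order #4] limit_sell(price=105, qty=7): fills=none; bids=[-] asks=[#1:8@101 #2:7@103 #4:7@105]
After op 5 [order #5] limit_sell(price=105, qty=2): fills=none; bids=[-] asks=[#1:8@101 #2:7@103 #4:7@105 #5:2@105]
After op 6 [order #6] market_buy(qty=8): fills=#6x#1:8@101; bids=[-] asks=[#2:7@103 #4:7@105 #5:2@105]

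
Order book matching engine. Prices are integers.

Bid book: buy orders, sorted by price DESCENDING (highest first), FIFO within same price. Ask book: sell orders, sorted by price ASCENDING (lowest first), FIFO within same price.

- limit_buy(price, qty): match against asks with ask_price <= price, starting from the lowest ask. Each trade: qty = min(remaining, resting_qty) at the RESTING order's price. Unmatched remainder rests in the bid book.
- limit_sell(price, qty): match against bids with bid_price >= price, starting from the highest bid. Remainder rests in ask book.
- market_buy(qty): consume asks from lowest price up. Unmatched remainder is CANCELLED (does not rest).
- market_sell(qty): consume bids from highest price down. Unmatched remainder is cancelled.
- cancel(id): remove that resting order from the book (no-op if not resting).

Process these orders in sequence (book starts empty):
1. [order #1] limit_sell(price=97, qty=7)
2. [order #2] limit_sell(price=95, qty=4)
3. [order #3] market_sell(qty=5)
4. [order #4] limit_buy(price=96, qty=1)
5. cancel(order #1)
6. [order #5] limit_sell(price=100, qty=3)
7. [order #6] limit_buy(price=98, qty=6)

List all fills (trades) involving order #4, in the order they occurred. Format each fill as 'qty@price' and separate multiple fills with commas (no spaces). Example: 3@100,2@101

Answer: 1@95

Derivation:
After op 1 [order #1] limit_sell(price=97, qty=7): fills=none; bids=[-] asks=[#1:7@97]
After op 2 [order #2] limit_sell(price=95, qty=4): fills=none; bids=[-] asks=[#2:4@95 #1:7@97]
After op 3 [order #3] market_sell(qty=5): fills=none; bids=[-] asks=[#2:4@95 #1:7@97]
After op 4 [order #4] limit_buy(price=96, qty=1): fills=#4x#2:1@95; bids=[-] asks=[#2:3@95 #1:7@97]
After op 5 cancel(order #1): fills=none; bids=[-] asks=[#2:3@95]
After op 6 [order #5] limit_sell(price=100, qty=3): fills=none; bids=[-] asks=[#2:3@95 #5:3@100]
After op 7 [order #6] limit_buy(price=98, qty=6): fills=#6x#2:3@95; bids=[#6:3@98] asks=[#5:3@100]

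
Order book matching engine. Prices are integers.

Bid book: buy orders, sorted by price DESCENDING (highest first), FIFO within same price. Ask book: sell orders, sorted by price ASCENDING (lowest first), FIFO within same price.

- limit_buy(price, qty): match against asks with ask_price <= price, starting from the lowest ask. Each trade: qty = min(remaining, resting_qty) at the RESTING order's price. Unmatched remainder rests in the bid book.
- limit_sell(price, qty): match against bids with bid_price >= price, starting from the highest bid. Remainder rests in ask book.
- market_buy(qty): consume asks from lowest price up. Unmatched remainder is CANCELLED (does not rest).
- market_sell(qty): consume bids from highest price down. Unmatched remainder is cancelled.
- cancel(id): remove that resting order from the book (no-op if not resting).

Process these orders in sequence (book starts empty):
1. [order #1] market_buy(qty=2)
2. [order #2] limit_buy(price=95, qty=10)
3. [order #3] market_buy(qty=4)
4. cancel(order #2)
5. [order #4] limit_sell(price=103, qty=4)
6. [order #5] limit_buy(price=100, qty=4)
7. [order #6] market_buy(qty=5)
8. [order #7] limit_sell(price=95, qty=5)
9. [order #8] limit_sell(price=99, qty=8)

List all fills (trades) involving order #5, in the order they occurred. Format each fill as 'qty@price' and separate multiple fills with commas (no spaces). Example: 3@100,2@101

After op 1 [order #1] market_buy(qty=2): fills=none; bids=[-] asks=[-]
After op 2 [order #2] limit_buy(price=95, qty=10): fills=none; bids=[#2:10@95] asks=[-]
After op 3 [order #3] market_buy(qty=4): fills=none; bids=[#2:10@95] asks=[-]
After op 4 cancel(order #2): fills=none; bids=[-] asks=[-]
After op 5 [order #4] limit_sell(price=103, qty=4): fills=none; bids=[-] asks=[#4:4@103]
After op 6 [order #5] limit_buy(price=100, qty=4): fills=none; bids=[#5:4@100] asks=[#4:4@103]
After op 7 [order #6] market_buy(qty=5): fills=#6x#4:4@103; bids=[#5:4@100] asks=[-]
After op 8 [order #7] limit_sell(price=95, qty=5): fills=#5x#7:4@100; bids=[-] asks=[#7:1@95]
After op 9 [order #8] limit_sell(price=99, qty=8): fills=none; bids=[-] asks=[#7:1@95 #8:8@99]

Answer: 4@100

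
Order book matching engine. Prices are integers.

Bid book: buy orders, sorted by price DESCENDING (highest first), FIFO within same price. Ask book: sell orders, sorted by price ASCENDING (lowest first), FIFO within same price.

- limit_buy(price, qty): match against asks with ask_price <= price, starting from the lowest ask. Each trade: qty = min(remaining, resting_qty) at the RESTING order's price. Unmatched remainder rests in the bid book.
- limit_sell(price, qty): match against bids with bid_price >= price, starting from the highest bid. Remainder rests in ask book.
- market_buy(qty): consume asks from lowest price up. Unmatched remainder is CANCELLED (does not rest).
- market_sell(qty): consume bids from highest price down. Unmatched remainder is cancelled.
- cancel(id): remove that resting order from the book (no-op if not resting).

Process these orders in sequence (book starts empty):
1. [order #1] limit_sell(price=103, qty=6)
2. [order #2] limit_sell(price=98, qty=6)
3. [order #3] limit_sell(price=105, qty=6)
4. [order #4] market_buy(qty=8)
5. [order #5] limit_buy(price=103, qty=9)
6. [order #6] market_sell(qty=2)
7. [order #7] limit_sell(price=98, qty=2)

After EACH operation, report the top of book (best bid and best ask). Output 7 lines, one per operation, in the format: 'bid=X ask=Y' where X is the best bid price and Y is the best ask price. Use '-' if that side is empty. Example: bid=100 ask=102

Answer: bid=- ask=103
bid=- ask=98
bid=- ask=98
bid=- ask=103
bid=103 ask=105
bid=103 ask=105
bid=103 ask=105

Derivation:
After op 1 [order #1] limit_sell(price=103, qty=6): fills=none; bids=[-] asks=[#1:6@103]
After op 2 [order #2] limit_sell(price=98, qty=6): fills=none; bids=[-] asks=[#2:6@98 #1:6@103]
After op 3 [order #3] limit_sell(price=105, qty=6): fills=none; bids=[-] asks=[#2:6@98 #1:6@103 #3:6@105]
After op 4 [order #4] market_buy(qty=8): fills=#4x#2:6@98 #4x#1:2@103; bids=[-] asks=[#1:4@103 #3:6@105]
After op 5 [order #5] limit_buy(price=103, qty=9): fills=#5x#1:4@103; bids=[#5:5@103] asks=[#3:6@105]
After op 6 [order #6] market_sell(qty=2): fills=#5x#6:2@103; bids=[#5:3@103] asks=[#3:6@105]
After op 7 [order #7] limit_sell(price=98, qty=2): fills=#5x#7:2@103; bids=[#5:1@103] asks=[#3:6@105]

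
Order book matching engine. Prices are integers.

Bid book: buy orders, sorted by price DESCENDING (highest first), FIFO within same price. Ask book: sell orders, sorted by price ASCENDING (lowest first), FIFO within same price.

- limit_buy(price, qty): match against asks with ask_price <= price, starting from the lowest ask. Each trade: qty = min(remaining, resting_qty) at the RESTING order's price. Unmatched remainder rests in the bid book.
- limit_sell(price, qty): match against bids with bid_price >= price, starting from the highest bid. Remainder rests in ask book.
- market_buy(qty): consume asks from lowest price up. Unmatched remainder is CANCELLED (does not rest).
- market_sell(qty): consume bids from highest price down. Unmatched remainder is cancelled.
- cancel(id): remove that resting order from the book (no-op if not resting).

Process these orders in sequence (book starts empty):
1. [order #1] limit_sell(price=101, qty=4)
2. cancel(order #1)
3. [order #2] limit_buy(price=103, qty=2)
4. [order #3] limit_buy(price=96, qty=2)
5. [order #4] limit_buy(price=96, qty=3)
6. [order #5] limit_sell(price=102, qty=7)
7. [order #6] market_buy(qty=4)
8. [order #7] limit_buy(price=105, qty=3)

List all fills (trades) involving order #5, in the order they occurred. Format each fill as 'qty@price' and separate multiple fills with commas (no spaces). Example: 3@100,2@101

Answer: 2@103,4@102,1@102

Derivation:
After op 1 [order #1] limit_sell(price=101, qty=4): fills=none; bids=[-] asks=[#1:4@101]
After op 2 cancel(order #1): fills=none; bids=[-] asks=[-]
After op 3 [order #2] limit_buy(price=103, qty=2): fills=none; bids=[#2:2@103] asks=[-]
After op 4 [order #3] limit_buy(price=96, qty=2): fills=none; bids=[#2:2@103 #3:2@96] asks=[-]
After op 5 [order #4] limit_buy(price=96, qty=3): fills=none; bids=[#2:2@103 #3:2@96 #4:3@96] asks=[-]
After op 6 [order #5] limit_sell(price=102, qty=7): fills=#2x#5:2@103; bids=[#3:2@96 #4:3@96] asks=[#5:5@102]
After op 7 [order #6] market_buy(qty=4): fills=#6x#5:4@102; bids=[#3:2@96 #4:3@96] asks=[#5:1@102]
After op 8 [order #7] limit_buy(price=105, qty=3): fills=#7x#5:1@102; bids=[#7:2@105 #3:2@96 #4:3@96] asks=[-]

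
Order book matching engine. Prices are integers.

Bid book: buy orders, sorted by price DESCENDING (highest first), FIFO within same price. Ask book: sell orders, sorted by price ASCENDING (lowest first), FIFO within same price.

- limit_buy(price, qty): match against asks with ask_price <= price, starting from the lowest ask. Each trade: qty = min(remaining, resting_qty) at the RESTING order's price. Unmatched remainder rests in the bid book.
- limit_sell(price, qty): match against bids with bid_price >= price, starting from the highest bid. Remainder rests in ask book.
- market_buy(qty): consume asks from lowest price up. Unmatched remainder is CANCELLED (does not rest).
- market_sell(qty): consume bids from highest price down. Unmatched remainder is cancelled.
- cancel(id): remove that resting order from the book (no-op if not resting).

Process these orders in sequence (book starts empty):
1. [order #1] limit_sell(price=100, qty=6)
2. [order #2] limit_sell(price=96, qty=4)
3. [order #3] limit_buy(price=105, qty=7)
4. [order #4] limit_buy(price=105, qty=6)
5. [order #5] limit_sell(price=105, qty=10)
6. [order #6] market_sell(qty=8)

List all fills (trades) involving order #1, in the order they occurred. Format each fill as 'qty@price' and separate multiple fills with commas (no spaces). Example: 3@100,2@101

Answer: 3@100,3@100

Derivation:
After op 1 [order #1] limit_sell(price=100, qty=6): fills=none; bids=[-] asks=[#1:6@100]
After op 2 [order #2] limit_sell(price=96, qty=4): fills=none; bids=[-] asks=[#2:4@96 #1:6@100]
After op 3 [order #3] limit_buy(price=105, qty=7): fills=#3x#2:4@96 #3x#1:3@100; bids=[-] asks=[#1:3@100]
After op 4 [order #4] limit_buy(price=105, qty=6): fills=#4x#1:3@100; bids=[#4:3@105] asks=[-]
After op 5 [order #5] limit_sell(price=105, qty=10): fills=#4x#5:3@105; bids=[-] asks=[#5:7@105]
After op 6 [order #6] market_sell(qty=8): fills=none; bids=[-] asks=[#5:7@105]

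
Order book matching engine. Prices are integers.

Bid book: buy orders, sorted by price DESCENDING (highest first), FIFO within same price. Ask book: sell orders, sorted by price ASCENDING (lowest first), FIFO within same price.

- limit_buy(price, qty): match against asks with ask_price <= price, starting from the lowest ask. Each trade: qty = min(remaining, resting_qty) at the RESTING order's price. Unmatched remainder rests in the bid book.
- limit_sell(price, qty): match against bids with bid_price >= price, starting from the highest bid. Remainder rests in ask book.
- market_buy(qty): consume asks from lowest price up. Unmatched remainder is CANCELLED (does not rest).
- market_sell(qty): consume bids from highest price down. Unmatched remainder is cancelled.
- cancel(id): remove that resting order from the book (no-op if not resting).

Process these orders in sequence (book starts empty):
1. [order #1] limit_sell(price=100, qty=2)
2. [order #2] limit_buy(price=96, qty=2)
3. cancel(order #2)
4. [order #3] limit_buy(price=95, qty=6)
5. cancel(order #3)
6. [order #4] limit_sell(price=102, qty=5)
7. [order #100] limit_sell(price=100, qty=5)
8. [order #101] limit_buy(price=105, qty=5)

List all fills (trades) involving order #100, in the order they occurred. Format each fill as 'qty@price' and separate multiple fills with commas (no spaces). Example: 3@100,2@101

After op 1 [order #1] limit_sell(price=100, qty=2): fills=none; bids=[-] asks=[#1:2@100]
After op 2 [order #2] limit_buy(price=96, qty=2): fills=none; bids=[#2:2@96] asks=[#1:2@100]
After op 3 cancel(order #2): fills=none; bids=[-] asks=[#1:2@100]
After op 4 [order #3] limit_buy(price=95, qty=6): fills=none; bids=[#3:6@95] asks=[#1:2@100]
After op 5 cancel(order #3): fills=none; bids=[-] asks=[#1:2@100]
After op 6 [order #4] limit_sell(price=102, qty=5): fills=none; bids=[-] asks=[#1:2@100 #4:5@102]
After op 7 [order #100] limit_sell(price=100, qty=5): fills=none; bids=[-] asks=[#1:2@100 #100:5@100 #4:5@102]
After op 8 [order #101] limit_buy(price=105, qty=5): fills=#101x#1:2@100 #101x#100:3@100; bids=[-] asks=[#100:2@100 #4:5@102]

Answer: 3@100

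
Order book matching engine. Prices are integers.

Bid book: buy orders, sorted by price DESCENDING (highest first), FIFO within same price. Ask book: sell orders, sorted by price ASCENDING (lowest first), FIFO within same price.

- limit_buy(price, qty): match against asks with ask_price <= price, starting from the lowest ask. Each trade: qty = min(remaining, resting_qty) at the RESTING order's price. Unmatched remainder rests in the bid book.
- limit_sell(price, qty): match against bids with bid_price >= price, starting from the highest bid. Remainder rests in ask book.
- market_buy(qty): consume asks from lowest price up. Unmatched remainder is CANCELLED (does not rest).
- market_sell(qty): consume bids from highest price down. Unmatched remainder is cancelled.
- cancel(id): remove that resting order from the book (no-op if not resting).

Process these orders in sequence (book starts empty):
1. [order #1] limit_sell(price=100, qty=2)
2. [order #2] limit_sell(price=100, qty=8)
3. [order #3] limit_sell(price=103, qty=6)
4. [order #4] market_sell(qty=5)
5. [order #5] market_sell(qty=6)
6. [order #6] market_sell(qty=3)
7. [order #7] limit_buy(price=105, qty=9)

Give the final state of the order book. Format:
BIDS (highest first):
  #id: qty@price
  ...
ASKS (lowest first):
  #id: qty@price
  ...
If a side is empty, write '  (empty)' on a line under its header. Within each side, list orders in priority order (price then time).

After op 1 [order #1] limit_sell(price=100, qty=2): fills=none; bids=[-] asks=[#1:2@100]
After op 2 [order #2] limit_sell(price=100, qty=8): fills=none; bids=[-] asks=[#1:2@100 #2:8@100]
After op 3 [order #3] limit_sell(price=103, qty=6): fills=none; bids=[-] asks=[#1:2@100 #2:8@100 #3:6@103]
After op 4 [order #4] market_sell(qty=5): fills=none; bids=[-] asks=[#1:2@100 #2:8@100 #3:6@103]
After op 5 [order #5] market_sell(qty=6): fills=none; bids=[-] asks=[#1:2@100 #2:8@100 #3:6@103]
After op 6 [order #6] market_sell(qty=3): fills=none; bids=[-] asks=[#1:2@100 #2:8@100 #3:6@103]
After op 7 [order #7] limit_buy(price=105, qty=9): fills=#7x#1:2@100 #7x#2:7@100; bids=[-] asks=[#2:1@100 #3:6@103]

Answer: BIDS (highest first):
  (empty)
ASKS (lowest first):
  #2: 1@100
  #3: 6@103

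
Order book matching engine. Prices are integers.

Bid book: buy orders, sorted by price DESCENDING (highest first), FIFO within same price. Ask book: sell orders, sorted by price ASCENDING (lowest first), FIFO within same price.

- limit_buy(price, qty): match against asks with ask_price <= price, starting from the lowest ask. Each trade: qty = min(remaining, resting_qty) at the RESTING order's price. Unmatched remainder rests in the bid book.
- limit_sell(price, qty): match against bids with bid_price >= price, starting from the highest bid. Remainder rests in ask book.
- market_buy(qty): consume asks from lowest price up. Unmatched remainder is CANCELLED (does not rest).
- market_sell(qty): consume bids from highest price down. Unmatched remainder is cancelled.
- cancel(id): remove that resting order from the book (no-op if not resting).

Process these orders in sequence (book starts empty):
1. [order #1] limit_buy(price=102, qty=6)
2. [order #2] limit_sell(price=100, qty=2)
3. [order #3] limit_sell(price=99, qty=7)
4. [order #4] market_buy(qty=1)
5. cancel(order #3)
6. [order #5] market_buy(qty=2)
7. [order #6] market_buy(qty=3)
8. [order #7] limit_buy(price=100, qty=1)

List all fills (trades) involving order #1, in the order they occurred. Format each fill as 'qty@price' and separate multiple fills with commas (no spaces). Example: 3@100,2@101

Answer: 2@102,4@102

Derivation:
After op 1 [order #1] limit_buy(price=102, qty=6): fills=none; bids=[#1:6@102] asks=[-]
After op 2 [order #2] limit_sell(price=100, qty=2): fills=#1x#2:2@102; bids=[#1:4@102] asks=[-]
After op 3 [order #3] limit_sell(price=99, qty=7): fills=#1x#3:4@102; bids=[-] asks=[#3:3@99]
After op 4 [order #4] market_buy(qty=1): fills=#4x#3:1@99; bids=[-] asks=[#3:2@99]
After op 5 cancel(order #3): fills=none; bids=[-] asks=[-]
After op 6 [order #5] market_buy(qty=2): fills=none; bids=[-] asks=[-]
After op 7 [order #6] market_buy(qty=3): fills=none; bids=[-] asks=[-]
After op 8 [order #7] limit_buy(price=100, qty=1): fills=none; bids=[#7:1@100] asks=[-]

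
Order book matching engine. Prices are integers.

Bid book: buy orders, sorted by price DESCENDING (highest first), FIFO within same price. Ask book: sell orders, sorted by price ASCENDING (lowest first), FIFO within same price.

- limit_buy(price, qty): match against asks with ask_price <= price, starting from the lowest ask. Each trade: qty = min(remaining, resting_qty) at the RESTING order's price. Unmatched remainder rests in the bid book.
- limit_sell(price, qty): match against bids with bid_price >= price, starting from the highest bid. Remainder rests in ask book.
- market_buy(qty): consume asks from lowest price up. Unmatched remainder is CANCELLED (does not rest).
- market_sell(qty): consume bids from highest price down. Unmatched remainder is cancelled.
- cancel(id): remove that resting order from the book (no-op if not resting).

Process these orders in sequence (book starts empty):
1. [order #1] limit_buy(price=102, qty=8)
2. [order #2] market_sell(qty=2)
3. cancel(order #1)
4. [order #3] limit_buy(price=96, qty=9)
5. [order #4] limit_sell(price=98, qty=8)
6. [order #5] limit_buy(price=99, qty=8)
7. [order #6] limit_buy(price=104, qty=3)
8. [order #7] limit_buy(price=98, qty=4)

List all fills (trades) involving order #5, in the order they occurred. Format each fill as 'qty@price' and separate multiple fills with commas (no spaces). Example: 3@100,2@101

After op 1 [order #1] limit_buy(price=102, qty=8): fills=none; bids=[#1:8@102] asks=[-]
After op 2 [order #2] market_sell(qty=2): fills=#1x#2:2@102; bids=[#1:6@102] asks=[-]
After op 3 cancel(order #1): fills=none; bids=[-] asks=[-]
After op 4 [order #3] limit_buy(price=96, qty=9): fills=none; bids=[#3:9@96] asks=[-]
After op 5 [order #4] limit_sell(price=98, qty=8): fills=none; bids=[#3:9@96] asks=[#4:8@98]
After op 6 [order #5] limit_buy(price=99, qty=8): fills=#5x#4:8@98; bids=[#3:9@96] asks=[-]
After op 7 [order #6] limit_buy(price=104, qty=3): fills=none; bids=[#6:3@104 #3:9@96] asks=[-]
After op 8 [order #7] limit_buy(price=98, qty=4): fills=none; bids=[#6:3@104 #7:4@98 #3:9@96] asks=[-]

Answer: 8@98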